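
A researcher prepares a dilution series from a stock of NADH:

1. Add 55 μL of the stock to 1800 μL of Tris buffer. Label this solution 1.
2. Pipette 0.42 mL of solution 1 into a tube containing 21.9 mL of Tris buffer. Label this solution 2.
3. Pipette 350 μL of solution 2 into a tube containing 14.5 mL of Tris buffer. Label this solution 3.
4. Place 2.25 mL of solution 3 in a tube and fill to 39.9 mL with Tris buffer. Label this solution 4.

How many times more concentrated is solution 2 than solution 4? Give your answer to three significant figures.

Step 1: 55 μL + 1800 μL = 1855 μL total → factor 1855/55 = 33.727
Step 2: 0.42 mL + 21.9 mL = 22.32 mL total → factor 22.32/0.42 = 53.143
Step 3: 350 μL + 14.5 mL = 14850 μL total → factor 14850/350 = 42.429
Step 4: 2.25 mL brought to 39.9 mL → factor 39.9/2.25 = 17.733
Dilution factor to solution 2 = 1792.4; to solution 4 = 1.3486 × 10^6
[solution 2]/[solution 4] = (factor to solution 4)/(factor to solution 2) = 1.3486 × 10^6/1792.4 = 752

752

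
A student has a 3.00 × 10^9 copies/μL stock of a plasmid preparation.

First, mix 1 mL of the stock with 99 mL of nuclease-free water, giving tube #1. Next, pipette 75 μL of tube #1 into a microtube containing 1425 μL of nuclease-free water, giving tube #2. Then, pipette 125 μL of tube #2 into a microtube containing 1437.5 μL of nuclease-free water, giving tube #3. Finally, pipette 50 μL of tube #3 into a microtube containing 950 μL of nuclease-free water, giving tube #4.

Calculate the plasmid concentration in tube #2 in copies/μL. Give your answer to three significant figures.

1.50 × 10^6 copies/μL

Step 1: 1 mL + 99 mL = 100 mL total → factor 100/1 = 100
Step 2: 75 μL + 1425 μL = 1500 μL total → factor 1500/75 = 20
Dilution factor through tube #2 = 100 × 20 = 2000
[tube #2] = 3.00 × 10^9 copies/μL / 2000 = 1.50 × 10^6 copies/μL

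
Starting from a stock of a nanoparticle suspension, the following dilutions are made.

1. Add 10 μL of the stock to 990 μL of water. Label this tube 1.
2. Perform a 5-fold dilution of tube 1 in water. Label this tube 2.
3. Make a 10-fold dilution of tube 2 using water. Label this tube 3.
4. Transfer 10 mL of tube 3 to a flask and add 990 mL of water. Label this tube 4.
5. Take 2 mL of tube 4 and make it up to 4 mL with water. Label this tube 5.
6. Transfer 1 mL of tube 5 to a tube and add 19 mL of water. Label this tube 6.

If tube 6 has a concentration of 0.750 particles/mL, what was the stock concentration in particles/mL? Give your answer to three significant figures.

Step 1: 10 μL + 990 μL = 1000 μL total → factor 1000/10 = 100
Step 2: 5-fold → factor 5
Step 3: 10-fold → factor 10
Step 4: 10 mL + 990 mL = 1000 mL total → factor 1000/10 = 100
Step 5: 2 mL brought to 4 mL → factor 4/2 = 2
Step 6: 1 mL + 19 mL = 20 mL total → factor 20/1 = 20
Overall dilution factor = 100 × 5 × 10 × 100 × 2 × 20 = 2 × 10^7
Stock = 0.750 particles/mL × 2 × 10^7 = 1.50 × 10^7 particles/mL

1.50 × 10^7 particles/mL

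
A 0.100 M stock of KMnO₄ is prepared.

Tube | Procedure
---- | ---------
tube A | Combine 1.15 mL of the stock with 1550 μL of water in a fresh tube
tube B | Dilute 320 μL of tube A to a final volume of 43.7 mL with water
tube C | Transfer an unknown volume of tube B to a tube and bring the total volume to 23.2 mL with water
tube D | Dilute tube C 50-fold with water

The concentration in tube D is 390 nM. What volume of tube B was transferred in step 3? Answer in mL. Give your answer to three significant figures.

Step 1: 1.15 mL + 1550 μL = 2.7 mL total → factor 2.7/1.15 = 2.3478
Step 2: 320 μL brought to 43.7 mL → factor 43700/320 = 136.56
Step 3: v brought to 23.2 mL → factor = 23.2 mL/v
Step 4: 50-fold → factor 50
Product of known-step factors = 16031
Overall factor = 0.100 M / (390 nM) = 2.5641 × 10^5
Step-3 factor = 2.5641 × 10^5 / 16031 = 15.994
v = 23.2 mL / 15.994 = 1.45 mL

1.45 mL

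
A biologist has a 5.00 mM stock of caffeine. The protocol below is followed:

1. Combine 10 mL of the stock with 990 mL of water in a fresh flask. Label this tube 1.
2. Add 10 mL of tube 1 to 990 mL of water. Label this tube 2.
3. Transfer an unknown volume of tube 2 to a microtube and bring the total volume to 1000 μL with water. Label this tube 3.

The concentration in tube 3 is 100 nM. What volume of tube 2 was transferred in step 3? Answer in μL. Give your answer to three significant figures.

Step 1: 10 mL + 990 mL = 1000 mL total → factor 1000/10 = 100
Step 2: 10 mL + 990 mL = 1000 mL total → factor 1000/10 = 100
Step 3: v brought to 1000 μL → factor = 1000 μL/v
Product of known-step factors = 10000
Overall factor = 5.00 mM / (100 nM) = 50000
Step-3 factor = 50000 / 10000 = 5
v = 1000 μL / 5 = 200 μL

200 μL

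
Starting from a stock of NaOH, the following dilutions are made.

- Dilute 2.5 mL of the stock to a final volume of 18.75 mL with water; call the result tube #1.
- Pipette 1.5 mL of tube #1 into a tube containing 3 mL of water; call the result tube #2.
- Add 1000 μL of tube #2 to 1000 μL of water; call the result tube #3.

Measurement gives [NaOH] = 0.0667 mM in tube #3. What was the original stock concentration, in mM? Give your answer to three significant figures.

3.00 mM

Step 1: 2.5 mL brought to 18.75 mL → factor 18.75/2.5 = 7.5
Step 2: 1.5 mL + 3 mL = 4.5 mL total → factor 4.5/1.5 = 3
Step 3: 1000 μL + 1000 μL = 2000 μL total → factor 2000/1000 = 2
Overall dilution factor = 7.5 × 3 × 2 = 45
Stock = 0.0667 mM × 45 = 3.00 mM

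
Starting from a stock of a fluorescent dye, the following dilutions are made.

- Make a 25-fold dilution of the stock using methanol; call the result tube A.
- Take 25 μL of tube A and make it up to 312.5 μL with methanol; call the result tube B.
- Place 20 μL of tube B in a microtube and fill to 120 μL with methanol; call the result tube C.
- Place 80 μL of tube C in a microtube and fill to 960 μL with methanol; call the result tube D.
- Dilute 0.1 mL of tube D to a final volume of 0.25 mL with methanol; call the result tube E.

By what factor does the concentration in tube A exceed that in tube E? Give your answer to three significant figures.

2.25 × 10^3

Step 1: 25-fold → factor 25
Step 2: 25 μL brought to 312.5 μL → factor 312.5/25 = 12.5
Step 3: 20 μL brought to 120 μL → factor 120/20 = 6
Step 4: 80 μL brought to 960 μL → factor 960/80 = 12
Step 5: 0.1 mL brought to 0.25 mL → factor 0.25/0.1 = 2.5
Dilution factor to tube A = 25; to tube E = 56250
[tube A]/[tube E] = (factor to tube E)/(factor to tube A) = 56250/25 = 2.25 × 10^3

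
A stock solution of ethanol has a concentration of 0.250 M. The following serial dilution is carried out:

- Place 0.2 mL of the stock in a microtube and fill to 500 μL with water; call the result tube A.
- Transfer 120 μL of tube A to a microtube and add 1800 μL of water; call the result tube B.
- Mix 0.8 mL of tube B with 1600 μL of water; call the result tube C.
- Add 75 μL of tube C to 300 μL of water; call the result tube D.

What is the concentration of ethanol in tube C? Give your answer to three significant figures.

Step 1: 0.2 mL brought to 500 μL → factor 0.5/0.2 = 2.5
Step 2: 120 μL + 1800 μL = 1920 μL total → factor 1920/120 = 16
Step 3: 0.8 mL + 1600 μL = 2.4 mL total → factor 2.4/0.8 = 3
Dilution factor through tube C = 2.5 × 16 × 3 = 120
[tube C] = 0.250 M / 120 = 0.00208 M

0.00208 M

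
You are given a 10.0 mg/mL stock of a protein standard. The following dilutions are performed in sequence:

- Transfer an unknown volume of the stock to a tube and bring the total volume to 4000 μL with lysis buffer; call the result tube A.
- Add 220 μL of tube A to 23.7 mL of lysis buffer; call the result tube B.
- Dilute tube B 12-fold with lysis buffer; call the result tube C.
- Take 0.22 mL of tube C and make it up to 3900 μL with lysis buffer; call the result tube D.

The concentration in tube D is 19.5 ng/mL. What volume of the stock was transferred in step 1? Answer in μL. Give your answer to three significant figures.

Step 1: v brought to 4000 μL → factor = 4000 μL/v
Step 2: 220 μL + 23.7 mL = 23920 μL total → factor 23920/220 = 108.73
Step 3: 12-fold → factor 12
Step 4: 0.22 mL brought to 3900 μL → factor 3.9/0.22 = 17.727
Product of known-step factors = 23129
Overall factor = 10.0 mg/mL / (19.5 ng/mL) = 5.1282 × 10^5
Step-1 factor = 5.1282 × 10^5 / 23129 = 22.172
v = 4000 μL / 22.172 = 180 μL

180 μL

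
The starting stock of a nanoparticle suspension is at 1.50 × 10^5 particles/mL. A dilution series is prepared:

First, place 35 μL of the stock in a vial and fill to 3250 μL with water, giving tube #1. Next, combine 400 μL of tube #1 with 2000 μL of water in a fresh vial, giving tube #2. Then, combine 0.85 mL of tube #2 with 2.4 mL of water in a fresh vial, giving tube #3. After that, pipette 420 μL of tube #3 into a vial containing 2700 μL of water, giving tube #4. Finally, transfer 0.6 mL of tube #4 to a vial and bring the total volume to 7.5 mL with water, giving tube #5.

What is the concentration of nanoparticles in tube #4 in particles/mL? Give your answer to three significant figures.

Step 1: 35 μL brought to 3250 μL → factor 3250/35 = 92.857
Step 2: 400 μL + 2000 μL = 2400 μL total → factor 2400/400 = 6
Step 3: 0.85 mL + 2.4 mL = 3.25 mL total → factor 3.25/0.85 = 3.8235
Step 4: 420 μL + 2700 μL = 3120 μL total → factor 3120/420 = 7.4286
Dilution factor through tube #4 = 92.857 × 6 × 3.8235 × 7.4286 = 15825
[tube #4] = 1.50 × 10^5 particles/mL / 15825 = 9.48 particles/mL

9.48 particles/mL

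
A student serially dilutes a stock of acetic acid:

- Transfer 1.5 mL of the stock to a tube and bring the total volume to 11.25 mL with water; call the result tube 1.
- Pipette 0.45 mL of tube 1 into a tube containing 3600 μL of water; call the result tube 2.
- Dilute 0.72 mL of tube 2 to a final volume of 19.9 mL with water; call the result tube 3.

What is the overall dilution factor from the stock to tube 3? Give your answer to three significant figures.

1.87 × 10^3

Step 1: 1.5 mL brought to 11.25 mL → factor 11.25/1.5 = 7.5
Step 2: 0.45 mL + 3600 μL = 4.05 mL total → factor 4.05/0.45 = 9
Step 3: 0.72 mL brought to 19.9 mL → factor 19.9/0.72 = 27.639
Overall dilution factor = 7.5 × 9 × 27.639 = 1865.6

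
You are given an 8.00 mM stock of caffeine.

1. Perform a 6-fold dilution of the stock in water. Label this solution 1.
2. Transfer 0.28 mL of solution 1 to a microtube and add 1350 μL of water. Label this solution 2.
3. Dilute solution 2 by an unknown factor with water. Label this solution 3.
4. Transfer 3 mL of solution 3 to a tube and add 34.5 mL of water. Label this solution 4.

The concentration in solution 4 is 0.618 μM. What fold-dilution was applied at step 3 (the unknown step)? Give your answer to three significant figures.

Step 1: 6-fold → factor 6
Step 2: 0.28 mL + 1350 μL = 1.63 mL total → factor 1.63/0.28 = 5.8214
Step 3: unknown factor x
Step 4: 3 mL + 34.5 mL = 37.5 mL total → factor 37.5/3 = 12.5
Product of known-step factors = 436.61
Overall factor = 8.00 mM / (0.618 μM) = 12945
x = 12945 / 436.61 = 29.6

29.6-fold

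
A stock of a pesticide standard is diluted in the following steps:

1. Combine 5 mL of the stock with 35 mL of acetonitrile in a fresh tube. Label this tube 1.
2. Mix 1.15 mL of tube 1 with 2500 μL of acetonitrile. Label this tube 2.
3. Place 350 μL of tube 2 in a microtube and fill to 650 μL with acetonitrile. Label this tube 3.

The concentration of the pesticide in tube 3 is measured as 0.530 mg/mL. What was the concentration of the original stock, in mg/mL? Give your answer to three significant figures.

25.0 mg/mL

Step 1: 5 mL + 35 mL = 40 mL total → factor 40/5 = 8
Step 2: 1.15 mL + 2500 μL = 3.65 mL total → factor 3.65/1.15 = 3.1739
Step 3: 350 μL brought to 650 μL → factor 650/350 = 1.8571
Overall dilution factor = 8 × 3.1739 × 1.8571 = 47.155
Stock = 0.530 mg/mL × 47.155 = 25.0 mg/mL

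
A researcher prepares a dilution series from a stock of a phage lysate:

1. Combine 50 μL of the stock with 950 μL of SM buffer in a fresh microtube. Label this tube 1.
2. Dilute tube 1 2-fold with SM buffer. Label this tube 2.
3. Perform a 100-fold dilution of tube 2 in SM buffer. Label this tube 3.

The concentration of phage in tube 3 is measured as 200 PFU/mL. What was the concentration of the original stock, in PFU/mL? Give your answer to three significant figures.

8.00 × 10^5 PFU/mL

Step 1: 50 μL + 950 μL = 1000 μL total → factor 1000/50 = 20
Step 2: 2-fold → factor 2
Step 3: 100-fold → factor 100
Overall dilution factor = 20 × 2 × 100 = 4000
Stock = 200 PFU/mL × 4000 = 8.00 × 10^5 PFU/mL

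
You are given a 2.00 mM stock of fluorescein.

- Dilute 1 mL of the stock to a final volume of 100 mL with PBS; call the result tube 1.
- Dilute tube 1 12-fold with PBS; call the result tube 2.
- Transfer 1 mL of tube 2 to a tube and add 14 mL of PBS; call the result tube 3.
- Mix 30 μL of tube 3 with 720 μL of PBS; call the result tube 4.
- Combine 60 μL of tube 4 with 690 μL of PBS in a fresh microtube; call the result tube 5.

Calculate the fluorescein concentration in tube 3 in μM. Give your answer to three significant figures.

0.111 μM

Step 1: 1 mL brought to 100 mL → factor 100/1 = 100
Step 2: 12-fold → factor 12
Step 3: 1 mL + 14 mL = 15 mL total → factor 15/1 = 15
Dilution factor through tube 3 = 100 × 12 × 15 = 18000
[tube 3] = 2.00 mM / 18000 = 0.0001111 mM = 0.111 μM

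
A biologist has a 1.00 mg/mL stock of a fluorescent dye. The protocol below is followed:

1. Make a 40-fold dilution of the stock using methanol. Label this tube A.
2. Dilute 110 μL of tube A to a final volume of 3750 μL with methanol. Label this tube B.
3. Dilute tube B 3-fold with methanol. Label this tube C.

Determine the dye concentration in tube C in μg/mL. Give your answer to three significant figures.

Step 1: 40-fold → factor 40
Step 2: 110 μL brought to 3750 μL → factor 3750/110 = 34.091
Step 3: 3-fold → factor 3
Overall dilution factor = 40 × 34.091 × 3 = 4090.9
Final = 1.00 mg/mL / 4090.9 = 0.0002444 mg/mL = 0.244 μg/mL

0.244 μg/mL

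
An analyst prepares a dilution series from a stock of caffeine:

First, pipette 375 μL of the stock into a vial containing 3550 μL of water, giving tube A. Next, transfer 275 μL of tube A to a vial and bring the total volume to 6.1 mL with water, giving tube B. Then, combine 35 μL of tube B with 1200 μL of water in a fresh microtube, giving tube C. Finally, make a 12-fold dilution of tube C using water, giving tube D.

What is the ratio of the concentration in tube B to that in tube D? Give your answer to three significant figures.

423

Step 1: 375 μL + 3550 μL = 3925 μL total → factor 3925/375 = 10.467
Step 2: 275 μL brought to 6.1 mL → factor 6100/275 = 22.182
Step 3: 35 μL + 1200 μL = 1235 μL total → factor 1235/35 = 35.286
Step 4: 12-fold → factor 12
Dilution factor to tube B = 232.17; to tube D = 98307
[tube B]/[tube D] = (factor to tube D)/(factor to tube B) = 98307/232.17 = 423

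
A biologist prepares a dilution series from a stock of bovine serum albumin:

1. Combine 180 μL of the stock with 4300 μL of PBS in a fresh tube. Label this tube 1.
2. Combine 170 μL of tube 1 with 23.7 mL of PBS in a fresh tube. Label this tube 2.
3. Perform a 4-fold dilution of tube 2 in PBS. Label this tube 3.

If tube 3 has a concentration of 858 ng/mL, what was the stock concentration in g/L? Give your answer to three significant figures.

Step 1: 180 μL + 4300 μL = 4480 μL total → factor 4480/180 = 24.889
Step 2: 170 μL + 23.7 mL = 23870 μL total → factor 23870/170 = 140.41
Step 3: 4-fold → factor 4
Overall dilution factor = 24.889 × 140.41 × 4 = 13979
Stock = 858 ng/mL × 13979 = 1.199 × 10^7 ng/mL = 12.0 g/L

12.0 g/L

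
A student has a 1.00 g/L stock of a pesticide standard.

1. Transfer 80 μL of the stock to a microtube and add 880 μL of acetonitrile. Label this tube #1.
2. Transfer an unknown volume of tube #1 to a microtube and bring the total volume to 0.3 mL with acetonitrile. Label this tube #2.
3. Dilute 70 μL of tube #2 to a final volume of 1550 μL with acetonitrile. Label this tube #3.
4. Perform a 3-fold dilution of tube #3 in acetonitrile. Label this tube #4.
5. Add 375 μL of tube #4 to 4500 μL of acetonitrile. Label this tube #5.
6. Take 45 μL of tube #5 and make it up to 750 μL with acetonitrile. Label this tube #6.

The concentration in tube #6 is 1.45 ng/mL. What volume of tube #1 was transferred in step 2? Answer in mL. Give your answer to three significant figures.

Step 1: 80 μL + 880 μL = 960 μL total → factor 960/80 = 12
Step 2: v brought to 0.3 mL → factor = 0.3 mL/v
Step 3: 70 μL brought to 1550 μL → factor 1550/70 = 22.143
Step 4: 3-fold → factor 3
Step 5: 375 μL + 4500 μL = 4875 μL total → factor 4875/375 = 13
Step 6: 45 μL brought to 750 μL → factor 750/45 = 16.667
Product of known-step factors = 1.7271 × 10^5
Overall factor = 1.00 g/L / (1.45 ng/mL) = 6.8966 × 10^5
Step-2 factor = 6.8966 × 10^5 / 1.7271 × 10^5 = 3.993
v = 0.3 mL / 3.993 = 0.0751 mL

0.0751 mL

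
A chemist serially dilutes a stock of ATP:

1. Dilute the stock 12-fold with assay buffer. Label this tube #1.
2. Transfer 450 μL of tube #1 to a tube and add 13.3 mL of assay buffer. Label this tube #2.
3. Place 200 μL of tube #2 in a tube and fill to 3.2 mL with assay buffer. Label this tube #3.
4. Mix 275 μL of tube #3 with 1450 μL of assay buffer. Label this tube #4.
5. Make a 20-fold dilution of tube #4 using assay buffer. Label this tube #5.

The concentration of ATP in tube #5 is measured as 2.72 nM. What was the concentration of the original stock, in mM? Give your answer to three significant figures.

2.00 mM

Step 1: 12-fold → factor 12
Step 2: 450 μL + 13.3 mL = 13750 μL total → factor 13750/450 = 30.556
Step 3: 200 μL brought to 3.2 mL → factor 3200/200 = 16
Step 4: 275 μL + 1450 μL = 1725 μL total → factor 1725/275 = 6.2727
Step 5: 20-fold → factor 20
Overall dilution factor = 12 × 30.556 × 16 × 6.2727 × 20 = 7.36 × 10^5
Stock = 2.72 nM × 7.36 × 10^5 = 2.002 × 10^6 nM = 2.00 mM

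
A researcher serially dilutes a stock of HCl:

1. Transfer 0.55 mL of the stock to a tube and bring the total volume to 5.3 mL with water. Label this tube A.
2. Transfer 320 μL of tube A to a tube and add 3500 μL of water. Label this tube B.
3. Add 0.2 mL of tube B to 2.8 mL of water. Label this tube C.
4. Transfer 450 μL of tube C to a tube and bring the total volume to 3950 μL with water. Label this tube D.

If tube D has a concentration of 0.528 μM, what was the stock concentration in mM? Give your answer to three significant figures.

Step 1: 0.55 mL brought to 5.3 mL → factor 5.3/0.55 = 9.6364
Step 2: 320 μL + 3500 μL = 3820 μL total → factor 3820/320 = 11.938
Step 3: 0.2 mL + 2.8 mL = 3 mL total → factor 3/0.2 = 15
Step 4: 450 μL brought to 3950 μL → factor 3950/450 = 8.7778
Overall dilution factor = 9.6364 × 11.938 × 15 × 8.7778 = 15146
Stock = 0.528 μM × 15146 = 7997 μM = 8.00 mM

8.00 mM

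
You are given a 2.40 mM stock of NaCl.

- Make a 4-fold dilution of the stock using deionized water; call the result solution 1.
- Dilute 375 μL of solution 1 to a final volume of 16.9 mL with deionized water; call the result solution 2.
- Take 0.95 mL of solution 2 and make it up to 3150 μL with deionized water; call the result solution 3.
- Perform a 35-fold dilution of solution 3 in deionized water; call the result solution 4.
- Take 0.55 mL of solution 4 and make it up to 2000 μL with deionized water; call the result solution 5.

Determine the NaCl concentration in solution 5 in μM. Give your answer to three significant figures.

Step 1: 4-fold → factor 4
Step 2: 375 μL brought to 16.9 mL → factor 16900/375 = 45.067
Step 3: 0.95 mL brought to 3150 μL → factor 3.15/0.95 = 3.3158
Step 4: 35-fold → factor 35
Step 5: 0.55 mL brought to 2000 μL → factor 2/0.55 = 3.6364
Overall dilution factor = 4 × 45.067 × 3.3158 × 35 × 3.6364 = 76074
Final = 2.40 mM / 76074 = 3.155 × 10^-5 mM = 0.0315 μM

0.0315 μM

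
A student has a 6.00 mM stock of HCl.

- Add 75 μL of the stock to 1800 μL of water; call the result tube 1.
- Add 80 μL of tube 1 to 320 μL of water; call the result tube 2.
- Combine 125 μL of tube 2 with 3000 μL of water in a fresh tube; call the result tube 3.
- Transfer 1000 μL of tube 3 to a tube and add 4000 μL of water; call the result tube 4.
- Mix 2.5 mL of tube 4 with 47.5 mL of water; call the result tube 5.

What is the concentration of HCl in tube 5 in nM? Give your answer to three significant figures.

19.2 nM

Step 1: 75 μL + 1800 μL = 1875 μL total → factor 1875/75 = 25
Step 2: 80 μL + 320 μL = 400 μL total → factor 400/80 = 5
Step 3: 125 μL + 3000 μL = 3125 μL total → factor 3125/125 = 25
Step 4: 1000 μL + 4000 μL = 5000 μL total → factor 5000/1000 = 5
Step 5: 2.5 mL + 47.5 mL = 50 mL total → factor 50/2.5 = 20
Overall dilution factor = 25 × 5 × 25 × 5 × 20 = 3.125 × 10^5
Final = 6.00 mM / 3.125 × 10^5 = 1.920 × 10^-5 mM = 19.2 nM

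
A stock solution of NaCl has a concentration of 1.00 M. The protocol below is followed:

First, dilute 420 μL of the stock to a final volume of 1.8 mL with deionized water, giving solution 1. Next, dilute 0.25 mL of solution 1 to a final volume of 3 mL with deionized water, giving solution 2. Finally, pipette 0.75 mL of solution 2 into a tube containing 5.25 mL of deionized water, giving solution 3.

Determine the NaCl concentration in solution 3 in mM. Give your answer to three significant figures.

2.43 mM

Step 1: 420 μL brought to 1.8 mL → factor 1800/420 = 4.2857
Step 2: 0.25 mL brought to 3 mL → factor 3/0.25 = 12
Step 3: 0.75 mL + 5.25 mL = 6 mL total → factor 6/0.75 = 8
Overall dilution factor = 4.2857 × 12 × 8 = 411.43
Final = 1.00 M / 411.43 = 0.002431 M = 2.43 mM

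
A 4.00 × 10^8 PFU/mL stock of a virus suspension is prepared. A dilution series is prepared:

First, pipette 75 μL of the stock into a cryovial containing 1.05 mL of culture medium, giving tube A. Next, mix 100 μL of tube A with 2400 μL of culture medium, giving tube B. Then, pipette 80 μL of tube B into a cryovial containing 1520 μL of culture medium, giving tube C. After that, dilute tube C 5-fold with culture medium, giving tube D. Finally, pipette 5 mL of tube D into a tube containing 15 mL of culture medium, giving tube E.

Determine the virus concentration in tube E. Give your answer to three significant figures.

Step 1: 75 μL + 1.05 mL = 1125 μL total → factor 1125/75 = 15
Step 2: 100 μL + 2400 μL = 2500 μL total → factor 2500/100 = 25
Step 3: 80 μL + 1520 μL = 1600 μL total → factor 1600/80 = 20
Step 4: 5-fold → factor 5
Step 5: 5 mL + 15 mL = 20 mL total → factor 20/5 = 4
Overall dilution factor = 15 × 25 × 20 × 5 × 4 = 1.5 × 10^5
Final = 4.00 × 10^8 PFU/mL / 1.5 × 10^5 = 2.67 × 10^3 PFU/mL

2.67 × 10^3 PFU/mL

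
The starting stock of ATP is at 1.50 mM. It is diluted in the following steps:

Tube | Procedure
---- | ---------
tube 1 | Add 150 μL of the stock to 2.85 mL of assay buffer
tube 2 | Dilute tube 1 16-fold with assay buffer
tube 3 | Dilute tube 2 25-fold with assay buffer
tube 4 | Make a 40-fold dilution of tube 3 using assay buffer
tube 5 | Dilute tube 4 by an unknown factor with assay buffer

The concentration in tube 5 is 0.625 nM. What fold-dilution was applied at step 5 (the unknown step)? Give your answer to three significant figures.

Step 1: 150 μL + 2.85 mL = 3000 μL total → factor 3000/150 = 20
Step 2: 16-fold → factor 16
Step 3: 25-fold → factor 25
Step 4: 40-fold → factor 40
Step 5: unknown factor x
Product of known-step factors = 3.2 × 10^5
Overall factor = 1.50 mM / (0.625 nM) = 2.4 × 10^6
x = 2.4 × 10^6 / 3.2 × 10^5 = 7.50

7.50-fold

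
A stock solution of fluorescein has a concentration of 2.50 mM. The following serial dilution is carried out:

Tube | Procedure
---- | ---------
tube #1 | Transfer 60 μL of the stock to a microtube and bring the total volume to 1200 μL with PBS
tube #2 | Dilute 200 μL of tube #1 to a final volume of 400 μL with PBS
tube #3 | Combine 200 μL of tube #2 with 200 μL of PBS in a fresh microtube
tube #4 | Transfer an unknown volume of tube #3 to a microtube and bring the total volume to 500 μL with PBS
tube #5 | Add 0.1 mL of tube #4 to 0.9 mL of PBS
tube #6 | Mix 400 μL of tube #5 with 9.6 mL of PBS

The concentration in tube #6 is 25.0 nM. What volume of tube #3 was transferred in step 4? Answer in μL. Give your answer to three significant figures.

100 μL

Step 1: 60 μL brought to 1200 μL → factor 1200/60 = 20
Step 2: 200 μL brought to 400 μL → factor 400/200 = 2
Step 3: 200 μL + 200 μL = 400 μL total → factor 400/200 = 2
Step 4: v brought to 500 μL → factor = 500 μL/v
Step 5: 0.1 mL + 0.9 mL = 1 mL total → factor 1/0.1 = 10
Step 6: 400 μL + 9.6 mL = 10000 μL total → factor 10000/400 = 25
Product of known-step factors = 20000
Overall factor = 2.50 mM / (25.0 nM) = 1 × 10^5
Step-4 factor = 1 × 10^5 / 20000 = 5
v = 500 μL / 5 = 100 μL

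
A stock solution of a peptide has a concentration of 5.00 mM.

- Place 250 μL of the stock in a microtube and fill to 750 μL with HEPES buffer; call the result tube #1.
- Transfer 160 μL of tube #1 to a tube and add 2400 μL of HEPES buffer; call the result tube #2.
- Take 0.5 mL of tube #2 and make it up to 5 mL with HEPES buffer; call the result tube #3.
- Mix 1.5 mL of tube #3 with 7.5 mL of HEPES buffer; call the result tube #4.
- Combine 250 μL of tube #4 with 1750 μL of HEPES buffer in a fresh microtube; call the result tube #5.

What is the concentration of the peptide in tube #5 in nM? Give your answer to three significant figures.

217 nM

Step 1: 250 μL brought to 750 μL → factor 750/250 = 3
Step 2: 160 μL + 2400 μL = 2560 μL total → factor 2560/160 = 16
Step 3: 0.5 mL brought to 5 mL → factor 5/0.5 = 10
Step 4: 1.5 mL + 7.5 mL = 9 mL total → factor 9/1.5 = 6
Step 5: 250 μL + 1750 μL = 2000 μL total → factor 2000/250 = 8
Overall dilution factor = 3 × 16 × 10 × 6 × 8 = 23040
Final = 5.00 mM / 23040 = 0.0002170 mM = 217 nM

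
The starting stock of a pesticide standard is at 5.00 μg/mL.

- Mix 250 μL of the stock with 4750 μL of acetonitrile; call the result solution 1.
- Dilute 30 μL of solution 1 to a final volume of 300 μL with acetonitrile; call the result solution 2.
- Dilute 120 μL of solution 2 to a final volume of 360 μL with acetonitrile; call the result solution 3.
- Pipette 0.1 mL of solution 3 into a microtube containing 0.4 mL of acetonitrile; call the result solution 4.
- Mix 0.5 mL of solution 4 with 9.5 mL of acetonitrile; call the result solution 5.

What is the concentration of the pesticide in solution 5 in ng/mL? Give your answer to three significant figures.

Step 1: 250 μL + 4750 μL = 5000 μL total → factor 5000/250 = 20
Step 2: 30 μL brought to 300 μL → factor 300/30 = 10
Step 3: 120 μL brought to 360 μL → factor 360/120 = 3
Step 4: 0.1 mL + 0.4 mL = 0.5 mL total → factor 0.5/0.1 = 5
Step 5: 0.5 mL + 9.5 mL = 10 mL total → factor 10/0.5 = 20
Overall dilution factor = 20 × 10 × 3 × 5 × 20 = 60000
Final = 5.00 μg/mL / 60000 = 8.333 × 10^-5 μg/mL = 0.0833 ng/mL

0.0833 ng/mL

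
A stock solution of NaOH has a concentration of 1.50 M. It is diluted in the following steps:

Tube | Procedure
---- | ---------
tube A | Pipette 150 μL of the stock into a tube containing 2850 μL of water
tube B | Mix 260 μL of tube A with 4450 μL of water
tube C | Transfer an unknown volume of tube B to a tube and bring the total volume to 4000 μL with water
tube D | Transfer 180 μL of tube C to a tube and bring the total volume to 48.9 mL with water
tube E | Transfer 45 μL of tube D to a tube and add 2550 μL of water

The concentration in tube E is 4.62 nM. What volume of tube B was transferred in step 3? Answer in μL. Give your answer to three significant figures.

69.9 μL

Step 1: 150 μL + 2850 μL = 3000 μL total → factor 3000/150 = 20
Step 2: 260 μL + 4450 μL = 4710 μL total → factor 4710/260 = 18.115
Step 3: v brought to 4000 μL → factor = 4000 μL/v
Step 4: 180 μL brought to 48.9 mL → factor 48900/180 = 271.67
Step 5: 45 μL + 2550 μL = 2595 μL total → factor 2595/45 = 57.667
Product of known-step factors = 5.676 × 10^6
Overall factor = 1.50 M / (4.62 nM) = 3.2468 × 10^8
Step-3 factor = 3.2468 × 10^8 / 5.676 × 10^6 = 57.202
v = 4000 μL / 57.202 = 69.9 μL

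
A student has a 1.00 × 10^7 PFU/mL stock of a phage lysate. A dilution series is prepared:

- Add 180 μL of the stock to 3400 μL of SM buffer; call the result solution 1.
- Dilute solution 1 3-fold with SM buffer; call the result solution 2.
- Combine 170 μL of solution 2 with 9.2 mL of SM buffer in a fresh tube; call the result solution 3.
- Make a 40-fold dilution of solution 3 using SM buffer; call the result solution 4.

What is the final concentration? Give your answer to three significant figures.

76.0 PFU/mL

Step 1: 180 μL + 3400 μL = 3580 μL total → factor 3580/180 = 19.889
Step 2: 3-fold → factor 3
Step 3: 170 μL + 9.2 mL = 9370 μL total → factor 9370/170 = 55.118
Step 4: 40-fold → factor 40
Overall dilution factor = 19.889 × 3 × 55.118 × 40 = 1.3155 × 10^5
Final = 1.00 × 10^7 PFU/mL / 1.3155 × 10^5 = 76.0 PFU/mL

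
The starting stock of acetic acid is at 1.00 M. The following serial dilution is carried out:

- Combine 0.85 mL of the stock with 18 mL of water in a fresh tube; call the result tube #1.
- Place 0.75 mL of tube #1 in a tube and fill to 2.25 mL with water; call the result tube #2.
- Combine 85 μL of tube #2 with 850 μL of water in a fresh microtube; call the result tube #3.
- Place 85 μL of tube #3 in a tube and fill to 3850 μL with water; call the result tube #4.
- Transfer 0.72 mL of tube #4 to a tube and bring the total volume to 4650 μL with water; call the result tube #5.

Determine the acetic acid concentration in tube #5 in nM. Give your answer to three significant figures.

4.67 × 10^3 nM

Step 1: 0.85 mL + 18 mL = 18.85 mL total → factor 18.85/0.85 = 22.176
Step 2: 0.75 mL brought to 2.25 mL → factor 2.25/0.75 = 3
Step 3: 85 μL + 850 μL = 935 μL total → factor 935/85 = 11
Step 4: 85 μL brought to 3850 μL → factor 3850/85 = 45.294
Step 5: 0.72 mL brought to 4650 μL → factor 4.65/0.72 = 6.4583
Overall dilution factor = 22.176 × 3 × 11 × 45.294 × 6.4583 = 2.1408 × 10^5
Final = 1.00 M / 2.1408 × 10^5 = 4.671 × 10^-6 M = 4.67 × 10^3 nM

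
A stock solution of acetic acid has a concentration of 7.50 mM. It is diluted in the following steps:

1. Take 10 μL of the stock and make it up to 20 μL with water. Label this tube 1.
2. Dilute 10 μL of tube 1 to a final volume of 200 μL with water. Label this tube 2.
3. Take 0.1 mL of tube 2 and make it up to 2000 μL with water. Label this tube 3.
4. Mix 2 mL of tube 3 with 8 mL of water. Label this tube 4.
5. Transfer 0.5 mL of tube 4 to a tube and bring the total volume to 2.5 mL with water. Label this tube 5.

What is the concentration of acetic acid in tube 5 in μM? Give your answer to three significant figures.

0.375 μM

Step 1: 10 μL brought to 20 μL → factor 20/10 = 2
Step 2: 10 μL brought to 200 μL → factor 200/10 = 20
Step 3: 0.1 mL brought to 2000 μL → factor 2/0.1 = 20
Step 4: 2 mL + 8 mL = 10 mL total → factor 10/2 = 5
Step 5: 0.5 mL brought to 2.5 mL → factor 2.5/0.5 = 5
Overall dilution factor = 2 × 20 × 20 × 5 × 5 = 20000
Final = 7.50 mM / 20000 = 0.0003750 mM = 0.375 μM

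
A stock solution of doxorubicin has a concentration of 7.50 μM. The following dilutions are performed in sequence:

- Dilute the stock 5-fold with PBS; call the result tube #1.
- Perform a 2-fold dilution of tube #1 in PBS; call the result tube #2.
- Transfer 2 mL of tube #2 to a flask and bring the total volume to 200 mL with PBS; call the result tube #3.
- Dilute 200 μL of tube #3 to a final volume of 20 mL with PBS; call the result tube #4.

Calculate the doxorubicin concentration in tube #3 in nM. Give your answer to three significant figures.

Step 1: 5-fold → factor 5
Step 2: 2-fold → factor 2
Step 3: 2 mL brought to 200 mL → factor 200/2 = 100
Dilution factor through tube #3 = 5 × 2 × 100 = 1000
[tube #3] = 7.50 μM / 1000 = 0.007500 μM = 7.50 nM

7.50 nM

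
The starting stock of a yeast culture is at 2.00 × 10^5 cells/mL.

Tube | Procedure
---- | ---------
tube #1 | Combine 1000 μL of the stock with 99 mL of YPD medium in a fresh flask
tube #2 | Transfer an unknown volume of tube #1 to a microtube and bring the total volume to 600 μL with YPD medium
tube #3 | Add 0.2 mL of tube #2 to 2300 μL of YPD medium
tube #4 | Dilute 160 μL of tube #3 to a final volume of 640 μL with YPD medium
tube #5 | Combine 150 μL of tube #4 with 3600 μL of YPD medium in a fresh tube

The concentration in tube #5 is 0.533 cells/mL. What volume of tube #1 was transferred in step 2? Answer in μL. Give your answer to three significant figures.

200 μL

Step 1: 1000 μL + 99 mL = 1 × 10^5 μL total → factor 1 × 10^5/1000 = 100
Step 2: v brought to 600 μL → factor = 600 μL/v
Step 3: 0.2 mL + 2300 μL = 2.5 mL total → factor 2.5/0.2 = 12.5
Step 4: 160 μL brought to 640 μL → factor 640/160 = 4
Step 5: 150 μL + 3600 μL = 3750 μL total → factor 3750/150 = 25
Product of known-step factors = 1.25 × 10^5
Overall factor = 2.00 × 10^5 cells/mL / (0.533 cells/mL) = 3.7523 × 10^5
Step-2 factor = 3.7523 × 10^5 / 1.25 × 10^5 = 3.0019
v = 600 μL / 3.0019 = 200 μL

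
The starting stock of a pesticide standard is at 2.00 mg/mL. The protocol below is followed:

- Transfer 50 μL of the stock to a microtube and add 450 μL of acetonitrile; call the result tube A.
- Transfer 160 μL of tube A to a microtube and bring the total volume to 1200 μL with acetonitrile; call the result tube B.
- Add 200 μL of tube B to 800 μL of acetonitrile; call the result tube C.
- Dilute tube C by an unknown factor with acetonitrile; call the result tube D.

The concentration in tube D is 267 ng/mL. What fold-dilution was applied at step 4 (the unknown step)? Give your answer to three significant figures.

20.0-fold

Step 1: 50 μL + 450 μL = 500 μL total → factor 500/50 = 10
Step 2: 160 μL brought to 1200 μL → factor 1200/160 = 7.5
Step 3: 200 μL + 800 μL = 1000 μL total → factor 1000/200 = 5
Step 4: unknown factor x
Product of known-step factors = 375
Overall factor = 2.00 mg/mL / (267 ng/mL) = 7490.6
x = 7490.6 / 375 = 20.0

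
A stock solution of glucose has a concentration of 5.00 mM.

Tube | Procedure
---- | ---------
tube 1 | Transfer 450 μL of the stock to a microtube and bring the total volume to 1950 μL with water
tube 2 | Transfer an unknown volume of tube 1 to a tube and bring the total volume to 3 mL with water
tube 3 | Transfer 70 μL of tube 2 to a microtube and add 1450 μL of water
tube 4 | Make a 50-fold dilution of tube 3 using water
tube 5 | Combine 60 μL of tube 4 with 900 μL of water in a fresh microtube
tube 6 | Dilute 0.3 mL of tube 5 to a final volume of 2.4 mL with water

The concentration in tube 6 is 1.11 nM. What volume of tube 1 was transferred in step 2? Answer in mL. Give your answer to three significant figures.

Step 1: 450 μL brought to 1950 μL → factor 1950/450 = 4.3333
Step 2: v brought to 3 mL → factor = 3 mL/v
Step 3: 70 μL + 1450 μL = 1520 μL total → factor 1520/70 = 21.714
Step 4: 50-fold → factor 50
Step 5: 60 μL + 900 μL = 960 μL total → factor 960/60 = 16
Step 6: 0.3 mL brought to 2.4 mL → factor 2.4/0.3 = 8
Product of known-step factors = 6.0221 × 10^5
Overall factor = 5.00 mM / (1.11 nM) = 4.5045 × 10^6
Step-2 factor = 4.5045 × 10^6 / 6.0221 × 10^5 = 7.48
v = 3 mL / 7.48 = 0.401 mL

0.401 mL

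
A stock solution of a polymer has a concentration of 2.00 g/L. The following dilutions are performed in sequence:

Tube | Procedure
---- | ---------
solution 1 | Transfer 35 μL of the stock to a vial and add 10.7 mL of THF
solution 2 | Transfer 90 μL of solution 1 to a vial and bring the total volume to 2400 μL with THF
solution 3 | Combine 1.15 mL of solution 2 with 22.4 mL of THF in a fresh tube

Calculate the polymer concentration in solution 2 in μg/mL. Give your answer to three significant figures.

0.245 μg/mL

Step 1: 35 μL + 10.7 mL = 10735 μL total → factor 10735/35 = 306.71
Step 2: 90 μL brought to 2400 μL → factor 2400/90 = 26.667
Dilution factor through solution 2 = 306.71 × 26.667 = 8179
[solution 2] = 2.00 g/L / 8179 = 0.0002445 g/L = 0.245 μg/mL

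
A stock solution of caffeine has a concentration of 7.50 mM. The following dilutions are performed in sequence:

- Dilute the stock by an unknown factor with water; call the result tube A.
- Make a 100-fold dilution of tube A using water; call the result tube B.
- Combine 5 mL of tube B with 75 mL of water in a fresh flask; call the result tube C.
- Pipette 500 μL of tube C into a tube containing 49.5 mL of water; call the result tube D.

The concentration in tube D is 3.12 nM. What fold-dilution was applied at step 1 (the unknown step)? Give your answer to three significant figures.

15.0-fold

Step 1: unknown factor x
Step 2: 100-fold → factor 100
Step 3: 5 mL + 75 mL = 80 mL total → factor 80/5 = 16
Step 4: 500 μL + 49.5 mL = 50000 μL total → factor 50000/500 = 100
Product of known-step factors = 1.6 × 10^5
Overall factor = 7.50 mM / (3.12 nM) = 2.4038 × 10^6
x = 2.4038 × 10^6 / 1.6 × 10^5 = 15.0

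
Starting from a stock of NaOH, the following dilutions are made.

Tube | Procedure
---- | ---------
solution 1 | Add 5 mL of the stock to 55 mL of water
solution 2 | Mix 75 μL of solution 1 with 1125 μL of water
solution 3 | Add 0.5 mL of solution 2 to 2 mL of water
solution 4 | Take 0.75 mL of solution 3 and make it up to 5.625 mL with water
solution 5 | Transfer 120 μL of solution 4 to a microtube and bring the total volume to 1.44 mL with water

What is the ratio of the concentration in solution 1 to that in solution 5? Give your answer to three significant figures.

Step 1: 5 mL + 55 mL = 60 mL total → factor 60/5 = 12
Step 2: 75 μL + 1125 μL = 1200 μL total → factor 1200/75 = 16
Step 3: 0.5 mL + 2 mL = 2.5 mL total → factor 2.5/0.5 = 5
Step 4: 0.75 mL brought to 5.625 mL → factor 5.625/0.75 = 7.5
Step 5: 120 μL brought to 1.44 mL → factor 1440/120 = 12
Dilution factor to solution 1 = 12; to solution 5 = 86400
[solution 1]/[solution 5] = (factor to solution 5)/(factor to solution 1) = 86400/12 = 7.20 × 10^3

7.20 × 10^3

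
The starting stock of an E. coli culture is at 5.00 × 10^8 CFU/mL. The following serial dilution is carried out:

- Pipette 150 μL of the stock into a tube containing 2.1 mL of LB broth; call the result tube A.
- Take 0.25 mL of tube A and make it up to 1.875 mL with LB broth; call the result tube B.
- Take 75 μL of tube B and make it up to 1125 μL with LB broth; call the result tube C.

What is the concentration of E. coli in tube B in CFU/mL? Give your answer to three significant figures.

4.44 × 10^6 CFU/mL

Step 1: 150 μL + 2.1 mL = 2250 μL total → factor 2250/150 = 15
Step 2: 0.25 mL brought to 1.875 mL → factor 1.875/0.25 = 7.5
Dilution factor through tube B = 15 × 7.5 = 112.5
[tube B] = 5.00 × 10^8 CFU/mL / 112.5 = 4.44 × 10^6 CFU/mL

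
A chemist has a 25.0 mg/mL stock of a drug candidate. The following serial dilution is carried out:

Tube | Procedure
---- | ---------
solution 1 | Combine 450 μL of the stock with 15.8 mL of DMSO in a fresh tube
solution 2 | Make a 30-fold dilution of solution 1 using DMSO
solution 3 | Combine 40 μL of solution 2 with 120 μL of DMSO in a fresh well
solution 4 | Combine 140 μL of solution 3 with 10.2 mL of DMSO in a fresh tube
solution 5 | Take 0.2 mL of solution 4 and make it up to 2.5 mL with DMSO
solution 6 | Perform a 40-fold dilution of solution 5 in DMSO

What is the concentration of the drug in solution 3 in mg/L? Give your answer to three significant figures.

5.77 mg/L

Step 1: 450 μL + 15.8 mL = 16250 μL total → factor 16250/450 = 36.111
Step 2: 30-fold → factor 30
Step 3: 40 μL + 120 μL = 160 μL total → factor 160/40 = 4
Dilution factor through solution 3 = 36.111 × 30 × 4 = 4333.3
[solution 3] = 25.0 mg/mL / 4333.3 = 0.005769 mg/mL = 5.77 mg/L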